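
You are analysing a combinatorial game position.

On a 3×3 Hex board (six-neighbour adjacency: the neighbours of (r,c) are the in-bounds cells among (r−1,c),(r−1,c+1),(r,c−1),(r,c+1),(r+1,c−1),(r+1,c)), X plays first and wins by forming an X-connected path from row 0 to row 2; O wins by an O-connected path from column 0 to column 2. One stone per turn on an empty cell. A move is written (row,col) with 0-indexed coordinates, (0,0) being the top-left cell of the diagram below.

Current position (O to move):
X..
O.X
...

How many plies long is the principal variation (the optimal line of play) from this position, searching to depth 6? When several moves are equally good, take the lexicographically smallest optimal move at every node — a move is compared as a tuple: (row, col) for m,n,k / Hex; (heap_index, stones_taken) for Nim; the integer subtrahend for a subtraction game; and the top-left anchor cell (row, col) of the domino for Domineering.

ply 1, O at X../O.X/... | (0,1)=-1→XO./O.X/...; (0,2)=+1→X.O/O.X/...*; (1,1)=-1→X../OOX/...; (2,0)=-1→X../O.X/O..; (2,1)=-1→X../O.X/.O.; (2,2)=-1→X../O.X/..O
ply 2, X at X.O/O.X/... | (0,1)=-1→XXO/O.X/...*; (1,1)=-1→X.O/OXX/...; (2,0)=-1→X.O/O.X/X..; (2,1)=-1→X.O/O.X/.X.; (2,2)=-1→X.O/O.X/..X
ply 3, O at XXO/O.X/... | (1,1)=+1→XXO/OOX/...*; (2,0)=-1→XXO/O.X/O..; (2,1)=-1→XXO/O.X/.O.; (2,2)=-1→XXO/O.X/..O
ply 4: XXO/OOX/... is terminal -1 (X); from X../O.X/... depth 6

PV length from [X../O.X/...]: 3 plies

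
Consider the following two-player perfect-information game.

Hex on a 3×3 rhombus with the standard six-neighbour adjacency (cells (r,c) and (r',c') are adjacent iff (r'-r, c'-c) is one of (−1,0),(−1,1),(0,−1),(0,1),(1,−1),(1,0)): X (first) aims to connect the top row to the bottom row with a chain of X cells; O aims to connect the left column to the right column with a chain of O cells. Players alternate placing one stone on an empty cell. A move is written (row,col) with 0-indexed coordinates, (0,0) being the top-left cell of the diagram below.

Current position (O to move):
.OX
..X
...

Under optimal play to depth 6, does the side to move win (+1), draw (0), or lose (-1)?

value(.OX/..X/..., O) = -1

ply 1, O at .OX/..X/... | (0,0)=-1→OOX/..X/...*; (1,0)=-1→.OX/O.X/...; (1,1)=-1→.OX/.OX/...; (2,0)=-1→.OX/..X/O..; (2,1)=-1→.OX/..X/.O.; (2,2)=-1→.OX/..X/..O
ply 2, X at OOX/..X/... | (1,0)=+1→OOX/X.X/...*; (1,1)=+1→OOX/.XX/...; (2,0)=+1→OOX/..X/X..; (2,1)=+1→OOX/..X/.X.; (2,2)=+1→OOX/..X/..X
ply 3, O at OOX/X.X/... | (1,1)=-1→OOX/XOX/...*; (2,0)=-1→OOX/X.X/O..; (2,1)=-1→OOX/X.X/.O.; (2,2)=-1→OOX/X.X/..O
ply 4, X at OOX/XOX/... | (2,0)=+1→OOX/XOX/X..*; (2,1)=+1→OOX/XOX/.X.; (2,2)=+1→OOX/XOX/..X
ply 5, O at OOX/XOX/X.. | (2,1)=-1→OOX/XOX/XO.*; (2,2)=-1→OOX/XOX/X.O
ply 6, X at OOX/XOX/XO. | (2,2)=+1→OOX/XOX/XOX*
ply 7: OOX/XOX/XOX is terminal -1 (O); from .OX/..X/... depth 6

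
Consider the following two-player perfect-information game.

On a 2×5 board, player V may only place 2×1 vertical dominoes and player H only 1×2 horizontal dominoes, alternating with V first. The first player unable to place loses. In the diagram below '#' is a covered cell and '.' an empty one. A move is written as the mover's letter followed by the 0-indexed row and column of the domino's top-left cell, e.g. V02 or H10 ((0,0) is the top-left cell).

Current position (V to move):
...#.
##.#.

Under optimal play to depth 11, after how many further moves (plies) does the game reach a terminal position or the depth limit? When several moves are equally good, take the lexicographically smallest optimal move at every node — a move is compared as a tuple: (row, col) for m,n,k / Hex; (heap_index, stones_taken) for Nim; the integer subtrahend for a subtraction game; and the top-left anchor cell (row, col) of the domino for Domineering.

ply 1, V at ...#./##.#. | V02=+1→..##./####.*; V04=-1→...##/##.##
ply 2, H at ..##./####. | H00=-1→####./####.*
ply 3, V at ####./####. | V04=+1→#####/#####*
ply 4: #####/##### is terminal -1 (H); from ...#./##.#. depth 11

PV length from [...#./##.#.]: 3 plies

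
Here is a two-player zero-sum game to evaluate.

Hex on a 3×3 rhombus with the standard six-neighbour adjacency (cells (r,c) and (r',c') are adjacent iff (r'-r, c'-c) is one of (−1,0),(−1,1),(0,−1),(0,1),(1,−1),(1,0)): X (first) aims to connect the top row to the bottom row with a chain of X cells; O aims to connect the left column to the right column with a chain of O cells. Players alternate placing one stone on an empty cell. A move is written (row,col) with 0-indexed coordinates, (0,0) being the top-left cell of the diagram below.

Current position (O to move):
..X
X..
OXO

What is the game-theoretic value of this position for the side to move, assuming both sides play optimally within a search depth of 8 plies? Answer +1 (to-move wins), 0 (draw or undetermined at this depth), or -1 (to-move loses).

p1 O@[..X/X../OXO]: (0,0)[O.X/X../OXO]-1* (0,1)[.OX/X../OXO]-1 (1,1)[..X/XO./OXO]-1 (1,2)[..X/X.O/OXO]-1
p2 X@[O.X/X../OXO]: (0,1)[OXX/X../OXO]+1* (1,1)[O.X/XX./OXO]+1 (1,2)[O.X/X.X/OXO]+1
p3 O@[OXX/X../OXO]: (1,1)[OXX/XO./OXO]-1* (1,2)[OXX/X.O/OXO]-1
p4 X@[OXX/XO./OXO]: (1,2)[OXX/XOX/OXO]+1*
p5 O@[OXX/XOX/OXO] terminal -1; root [..X/X../OXO] d8

value(..X/X../OXO, O) = -1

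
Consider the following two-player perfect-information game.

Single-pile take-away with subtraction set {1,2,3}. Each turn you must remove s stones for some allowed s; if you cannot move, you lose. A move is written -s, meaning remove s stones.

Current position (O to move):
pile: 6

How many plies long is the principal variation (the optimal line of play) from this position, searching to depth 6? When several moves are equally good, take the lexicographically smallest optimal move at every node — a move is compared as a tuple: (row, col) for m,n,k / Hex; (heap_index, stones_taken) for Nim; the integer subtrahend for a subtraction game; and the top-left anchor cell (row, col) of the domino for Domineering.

PV length from [6]: 3 plies

ply 1, O at 6 | -1=-1→5; -2=+1→4*; -3=-1→3
ply 2, X at 4 | -1=-1→3*; -2=-1→2; -3=-1→1
ply 3, O at 3 | -1=-1→2; -2=-1→1; -3=+1→0*
ply 4: 0 is terminal -1 (X); from 6 depth 6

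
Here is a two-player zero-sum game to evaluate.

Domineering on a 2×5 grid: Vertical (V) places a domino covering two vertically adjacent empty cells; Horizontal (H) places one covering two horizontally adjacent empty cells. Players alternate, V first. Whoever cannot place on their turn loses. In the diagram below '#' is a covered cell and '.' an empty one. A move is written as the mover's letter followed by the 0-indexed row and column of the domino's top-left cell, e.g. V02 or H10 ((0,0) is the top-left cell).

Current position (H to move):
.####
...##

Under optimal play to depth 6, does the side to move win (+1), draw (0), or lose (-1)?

value(.####/...##, H) = +1

ply 1, H at .####/...## | H10=+1→.####/##.##*; H11=-1→.####/.####
ply 2: .####/##.## is terminal -1 (V); from .####/...## depth 6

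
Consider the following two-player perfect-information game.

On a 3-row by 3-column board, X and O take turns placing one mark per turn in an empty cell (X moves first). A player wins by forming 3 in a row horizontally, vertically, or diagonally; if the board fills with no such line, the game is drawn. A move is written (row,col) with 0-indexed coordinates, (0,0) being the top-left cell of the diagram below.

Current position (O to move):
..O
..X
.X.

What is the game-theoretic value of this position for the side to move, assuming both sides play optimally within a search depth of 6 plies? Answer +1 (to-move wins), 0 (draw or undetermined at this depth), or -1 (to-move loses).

value(..O/..X/.X., O) = +1

ply 1, O at ..O/..X/.X. | (0,0)=+1→O.O/..X/.X.*; (0,1)=-1→.OO/..X/.X.; (1,0)=+0→..O/O.X/.X.; (1,1)=+0→..O/.OX/.X.; (2,0)=-1→..O/..X/OX.; (2,2)=-1→..O/..X/.XO
ply 2, X at O.O/..X/.X. | (0,1)=-1→OXO/..X/.X.*; (1,0)=-1→O.O/X.X/.X.; (1,1)=-1→O.O/.XX/.X.; (2,0)=-1→O.O/..X/XX.; (2,2)=-1→O.O/..X/.XX
ply 3, O at OXO/..X/.X. | (1,0)=-1→OXO/O.X/.X.; (1,1)=+1→OXO/.OX/.X.*; (2,0)=-1→OXO/..X/OX.; (2,2)=-1→OXO/..X/.XO
ply 4, X at OXO/.OX/.X. | (1,0)=-1→OXO/XOX/.X.*; (2,0)=-1→OXO/.OX/XX.; (2,2)=-1→OXO/.OX/.XX
ply 5, O at OXO/XOX/.X. | (2,0)=+1→OXO/XOX/OX.*; (2,2)=+1→OXO/XOX/.XO
ply 6: OXO/XOX/OX. is terminal -1 (X); from ..O/..X/.X. depth 6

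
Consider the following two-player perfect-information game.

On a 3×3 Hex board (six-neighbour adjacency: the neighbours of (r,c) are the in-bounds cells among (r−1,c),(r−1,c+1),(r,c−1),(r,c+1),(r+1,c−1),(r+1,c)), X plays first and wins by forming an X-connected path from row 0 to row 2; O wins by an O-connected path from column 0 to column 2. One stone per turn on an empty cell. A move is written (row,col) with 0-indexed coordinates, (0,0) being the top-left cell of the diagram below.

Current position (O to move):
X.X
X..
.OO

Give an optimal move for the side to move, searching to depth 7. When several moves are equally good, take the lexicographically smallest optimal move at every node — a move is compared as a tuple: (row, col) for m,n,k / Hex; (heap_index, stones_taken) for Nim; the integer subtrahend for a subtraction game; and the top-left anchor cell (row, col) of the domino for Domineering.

O's best at [X.X/X../.OO]: (2,0)

p1 O@[X.X/X../.OO]: (0,1)[XOX/X../.OO]-1 (1,1)[X.X/XO./.OO]-1 (1,2)[X.X/X.O/.OO]-1 (2,0)[X.X/X../OOO]+1*
p2 X@[X.X/X../OOO] terminal -1; root [X.X/X../.OO] d7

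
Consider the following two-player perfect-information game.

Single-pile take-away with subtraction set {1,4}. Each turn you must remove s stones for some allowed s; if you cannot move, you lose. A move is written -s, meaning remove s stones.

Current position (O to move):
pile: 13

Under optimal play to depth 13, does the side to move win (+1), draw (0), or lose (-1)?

value(13, O) = +1

p1 O@[13]: -1[12]+1* -4[9]-1
p2 X@[12]: -1[11]-1* -4[8]-1
p3 O@[11]: -1[10]+1* -4[7]+1
p4 X@[10]: -1[9]-1* -4[6]-1
p5 O@[9]: -1[8]-1 -4[5]+1*
p6 X@[5]: -1[4]-1* -4[1]-1
p7 O@[4]: -1[3]-1 -4[0]+1*
p8 X@[0] terminal -1; root [13] d13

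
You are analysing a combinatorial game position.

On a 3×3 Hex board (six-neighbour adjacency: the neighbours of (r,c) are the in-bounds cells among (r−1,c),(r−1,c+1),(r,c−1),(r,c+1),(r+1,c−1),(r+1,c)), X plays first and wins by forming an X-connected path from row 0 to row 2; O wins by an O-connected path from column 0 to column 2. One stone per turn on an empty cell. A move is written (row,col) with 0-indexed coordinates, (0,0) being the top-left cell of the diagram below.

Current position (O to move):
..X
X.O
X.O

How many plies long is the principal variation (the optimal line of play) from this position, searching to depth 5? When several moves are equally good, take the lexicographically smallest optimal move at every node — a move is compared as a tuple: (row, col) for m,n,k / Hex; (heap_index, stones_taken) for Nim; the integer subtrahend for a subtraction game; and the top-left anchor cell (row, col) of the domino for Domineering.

p1 O@[..X/X.O/X.O]: (0,0)[O.X/X.O/X.O]-1* (0,1)[.OX/X.O/X.O]-1 (1,1)[..X/XOO/X.O]-1 (2,1)[..X/X.O/XOO]-1
p2 X@[O.X/X.O/X.O]: (0,1)[OXX/X.O/X.O]+1* (1,1)[O.X/XXO/X.O]+1 (2,1)[O.X/X.O/XXO]+1
p3 O@[OXX/X.O/X.O] terminal -1; root [..X/X.O/X.O] d5

PV length from [..X/X.O/X.O]: 2 plies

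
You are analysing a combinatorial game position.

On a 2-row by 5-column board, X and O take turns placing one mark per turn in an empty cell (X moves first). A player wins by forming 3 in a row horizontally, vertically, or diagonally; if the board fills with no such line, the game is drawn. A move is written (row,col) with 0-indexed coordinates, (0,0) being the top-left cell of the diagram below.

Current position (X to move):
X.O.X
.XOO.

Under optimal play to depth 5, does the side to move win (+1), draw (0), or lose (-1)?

[X.O.X/.XOO.] X move#1: (0,1):-1/XXO.X/.XOO., (0,3):-1/X.OXX/.XOO., (1,0):-1/X.O.X/XXOO., (1,4):+0/X.O.X/.XOOX*
[X.O.X/.XOOX] O move#2: (0,1):+0/XOO.X/.XOOX*, (0,3):+0/X.OOX/.XOOX, (1,0):+0/X.O.X/OXOOX
[XOO.X/.XOOX] X move#3: (0,3):+0/XOOXX/.XOOX*, (1,0):-1/XOO.X/XXOOX
[XOOXX/.XOOX] O move#4: (1,0):+0/XOOXX/OXOOX*
[XOOXX/OXOOX] end (terminal +0, X#5); searched X.O.X/.XOO. to 5

value(X.O.X/.XOO., X) = 0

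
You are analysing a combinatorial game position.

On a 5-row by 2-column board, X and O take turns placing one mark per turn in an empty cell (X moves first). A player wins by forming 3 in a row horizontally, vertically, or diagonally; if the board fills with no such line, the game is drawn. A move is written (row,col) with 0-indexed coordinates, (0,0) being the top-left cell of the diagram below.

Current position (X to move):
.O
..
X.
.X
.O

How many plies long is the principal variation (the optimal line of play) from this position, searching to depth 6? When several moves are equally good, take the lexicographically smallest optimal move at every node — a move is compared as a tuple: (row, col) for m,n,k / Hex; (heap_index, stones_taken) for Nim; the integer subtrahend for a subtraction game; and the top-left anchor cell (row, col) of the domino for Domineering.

PV length from [.O/../X./.X/.O]: 5 plies

p1 X@[.O/../X./.X/.O]: (0,0)[XO/../X./.X/.O]+0 (1,0)[.O/X./X./.X/.O]+1* (1,1)[.O/.X/X./.X/.O]+1 (2,1)[.O/../XX/.X/.O]+1 (3,0)[.O/../X./XX/.O]+1 (4,0)[.O/../X./.X/XO]+0
p2 O@[.O/X./X./.X/.O]: (0,0)[OO/X./X./.X/.O]-1* (1,1)[.O/XO/X./.X/.O]-1 (2,1)[.O/X./XO/.X/.O]-1 (3,0)[.O/X./X./OX/.O]-1 (4,0)[.O/X./X./.X/OO]-1
p3 X@[OO/X./X./.X/.O]: (1,1)[OO/XX/X./.X/.O]+1* (2,1)[OO/X./XX/.X/.O]+1 (3,0)[OO/X./X./XX/.O]+1 (4,0)[OO/X./X./.X/XO]+0
p4 O@[OO/XX/X./.X/.O]: (2,1)[OO/XX/XO/.X/.O]-1* (3,0)[OO/XX/X./OX/.O]-1 (4,0)[OO/XX/X./.X/OO]-1
p5 X@[OO/XX/XO/.X/.O]: (3,0)[OO/XX/XO/XX/.O]+1* (4,0)[OO/XX/XO/.X/XO]+0
p6 O@[OO/XX/XO/XX/.O] terminal -1; root [.O/../X./.X/.O] d6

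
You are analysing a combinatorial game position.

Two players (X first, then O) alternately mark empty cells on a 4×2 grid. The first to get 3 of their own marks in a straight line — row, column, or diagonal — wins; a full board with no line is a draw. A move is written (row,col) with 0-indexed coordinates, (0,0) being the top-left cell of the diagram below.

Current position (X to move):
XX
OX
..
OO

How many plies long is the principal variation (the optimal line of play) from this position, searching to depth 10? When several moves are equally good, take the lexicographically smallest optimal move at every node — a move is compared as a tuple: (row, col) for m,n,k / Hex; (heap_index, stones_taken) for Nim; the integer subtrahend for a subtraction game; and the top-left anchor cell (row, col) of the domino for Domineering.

PV length from [XX/OX/../OO]: 1 ply

[XX/OX/../OO] X move#1: (2,0):+0/XX/OX/X./OO, (2,1):+1/XX/OX/.X/OO*
[XX/OX/.X/OO] end (terminal -1, O#2); searched XX/OX/../OO to 10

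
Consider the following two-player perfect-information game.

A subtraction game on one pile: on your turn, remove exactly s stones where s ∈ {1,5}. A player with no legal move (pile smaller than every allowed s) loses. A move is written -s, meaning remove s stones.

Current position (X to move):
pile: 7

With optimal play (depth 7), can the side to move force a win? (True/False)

ply 1, X at 7 | -1=+1→6*; -5=+1→2
ply 2, O at 6 | -1=-1→5*; -5=-1→1
ply 3, X at 5 | -1=+1→4*; -5=+1→0
ply 4, O at 4 | -1=-1→3*
ply 5, X at 3 | -1=+1→2*
ply 6, O at 2 | -1=-1→1*
ply 7, X at 1 | -1=+1→0*
ply 8: 0 is terminal -1 (O); from 7 depth 7

X winning at [7]: True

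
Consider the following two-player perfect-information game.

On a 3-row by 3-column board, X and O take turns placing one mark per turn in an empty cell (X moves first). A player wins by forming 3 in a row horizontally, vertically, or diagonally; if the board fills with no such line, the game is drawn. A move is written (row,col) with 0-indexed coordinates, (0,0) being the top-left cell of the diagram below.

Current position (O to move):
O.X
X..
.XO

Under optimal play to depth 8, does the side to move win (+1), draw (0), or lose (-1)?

value(O.X/X../.XO, O) = +1

[O.X/X../.XO] O move#1: (0,1):-1/OOX/X../.XO, (1,1):+1/O.X/XO./.XO*, (1,2):-1/O.X/X.O/.XO, (2,0):-1/O.X/X../OXO
[O.X/XO./.XO] end (terminal -1, X#2); searched O.X/X../.XO to 8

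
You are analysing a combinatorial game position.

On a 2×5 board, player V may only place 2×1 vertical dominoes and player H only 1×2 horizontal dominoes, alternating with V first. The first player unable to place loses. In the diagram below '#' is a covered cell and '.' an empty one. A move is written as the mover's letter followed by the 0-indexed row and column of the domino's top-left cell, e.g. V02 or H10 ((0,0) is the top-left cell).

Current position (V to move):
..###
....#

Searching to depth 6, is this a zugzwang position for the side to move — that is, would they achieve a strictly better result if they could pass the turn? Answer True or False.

zugzwang(..###/....#, V) = False

p1 V@[..###/....#]: V00[#.###/#...#]-1 V01[.####/.#..#]+1*
p2 H@[.####/.#..#]: H12[.####/.####]-1*
p3 V@[.####/.####]: V00[#####/#####]+1*
p4 H@[#####/#####] terminal -1; root [..###/....#] d6
pass branch (H moves first from the same position):
  | p1 H@[..###/....#]: H00[#####/....#]+1* H10[..###/##..#]+1 H11[..###/.##.#]-1 H12[..###/..###]-1
  | p2 V@[#####/....#] terminal -1; root [..###/....#] d6
V moving scores +1; V passing scores -1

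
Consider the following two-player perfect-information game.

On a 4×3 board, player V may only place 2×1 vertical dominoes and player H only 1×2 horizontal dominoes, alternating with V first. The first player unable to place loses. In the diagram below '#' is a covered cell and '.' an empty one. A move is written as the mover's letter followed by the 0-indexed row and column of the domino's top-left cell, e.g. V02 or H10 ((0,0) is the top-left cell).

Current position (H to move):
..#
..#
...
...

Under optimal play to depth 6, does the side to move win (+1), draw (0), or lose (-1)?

value(..#/..#/.../..., H) = -1

p1 H@[..#/..#/.../...]: H00[###/..#/.../...]-1* H10[..#/###/.../...]-1 H20[..#/..#/##./...]-1 H21[..#/..#/.##/...]-1 H30[..#/..#/.../##.]-1 H31[..#/..#/.../.##]-1
p2 V@[###/..#/.../...]: V10[###/#.#/#../...]-1 V11[###/.##/.#./...]+1* V20[###/..#/#../#..]-1 V21[###/..#/.#./.#.]+1 V22[###/..#/..#/..#]-1
p3 H@[###/.##/.#./...]: H30[###/.##/.#./##.]-1* H31[###/.##/.#./.##]-1
p4 V@[###/.##/.#./##.]: V10[###/###/##./##.]+1* V22[###/.##/.##/###]+1
p5 H@[###/###/##./##.] terminal -1; root [..#/..#/.../...] d6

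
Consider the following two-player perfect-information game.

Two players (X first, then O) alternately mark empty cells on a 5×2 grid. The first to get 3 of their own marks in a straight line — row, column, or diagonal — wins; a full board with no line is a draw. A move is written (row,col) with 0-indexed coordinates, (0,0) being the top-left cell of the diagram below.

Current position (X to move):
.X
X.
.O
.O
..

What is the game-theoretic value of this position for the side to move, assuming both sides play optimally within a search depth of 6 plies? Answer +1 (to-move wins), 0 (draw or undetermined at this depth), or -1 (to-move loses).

value(.X/X./.O/.O/.., X) = -1

[.X/X./.O/.O/..] X move#1: (0,0):-1/XX/X./.O/.O/..*, (1,1):-1/.X/XX/.O/.O/.., (2,0):-1/.X/X./XO/.O/.., (3,0):-1/.X/X./.O/XO/.., (4,0):-1/.X/X./.O/.O/X., (4,1):-1/.X/X./.O/.O/.X
[XX/X./.O/.O/..] O move#2: (1,1):+1/XX/XO/.O/.O/..*, (2,0):+1/XX/X./OO/.O/.., (3,0):-1/XX/X./.O/OO/.., (4,0):-1/XX/X./.O/.O/O., (4,1):+1/XX/X./.O/.O/.O
[XX/XO/.O/.O/..] end (terminal -1, X#3); searched .X/X./.O/.O/.. to 6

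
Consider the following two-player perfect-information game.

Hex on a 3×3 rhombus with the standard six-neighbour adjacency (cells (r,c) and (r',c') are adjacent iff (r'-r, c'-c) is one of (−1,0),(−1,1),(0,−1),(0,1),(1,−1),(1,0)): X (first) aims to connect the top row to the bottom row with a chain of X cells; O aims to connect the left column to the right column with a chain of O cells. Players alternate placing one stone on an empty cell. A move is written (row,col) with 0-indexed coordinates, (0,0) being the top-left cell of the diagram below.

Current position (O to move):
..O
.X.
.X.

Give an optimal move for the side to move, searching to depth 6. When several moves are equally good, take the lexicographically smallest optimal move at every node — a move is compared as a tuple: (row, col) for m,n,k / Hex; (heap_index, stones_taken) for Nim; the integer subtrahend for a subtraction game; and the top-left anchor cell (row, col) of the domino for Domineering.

[..O/.X./.X.] O move#1: (0,0):-1/O.O/.X./.X., (0,1):+1/.OO/.X./.X.*, (1,0):-1/..O/OX./.X., (1,2):-1/..O/.XO/.X., (2,0):-1/..O/.X./OX., (2,2):-1/..O/.X./.XO
[.OO/.X./.X.] X move#2: (0,0):-1/XOO/.X./.X.*, (1,0):-1/.OO/XX./.X., (1,2):-1/.OO/.XX/.X., (2,0):-1/.OO/.X./XX., (2,2):-1/.OO/.X./.XX
[XOO/.X./.X.] O move#3: (1,0):+1/XOO/OX./.X.*, (1,2):-1/XOO/.XO/.X., (2,0):-1/XOO/.X./OX., (2,2):-1/XOO/.X./.XO
[XOO/OX./.X.] end (terminal -1, X#4); searched ..O/.X./.X. to 6

O's best at [..O/.X./.X.]: (0,1)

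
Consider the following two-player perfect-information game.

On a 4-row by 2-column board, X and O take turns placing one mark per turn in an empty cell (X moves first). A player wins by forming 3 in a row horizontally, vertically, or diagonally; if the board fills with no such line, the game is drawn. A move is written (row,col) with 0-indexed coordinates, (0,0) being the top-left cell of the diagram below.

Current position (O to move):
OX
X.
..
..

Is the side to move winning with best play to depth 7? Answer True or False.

O winning at [OX/X./../..]: False

ply 1, O at OX/X./../.. | (1,1)=+0→OX/XO/../..*; (2,0)=+0→OX/X./O./..; (2,1)=+0→OX/X./.O/..; (3,0)=+0→OX/X./../O.; (3,1)=+0→OX/X./../.O
ply 2, X at OX/XO/../.. | (2,0)=+0→OX/XO/X./..*; (2,1)=+0→OX/XO/.X/..; (3,0)=+0→OX/XO/../X.; (3,1)=+0→OX/XO/../.X
ply 3, O at OX/XO/X./.. | (2,1)=-1→OX/XO/XO/..; (3,0)=+0→OX/XO/X./O.*; (3,1)=-1→OX/XO/X./.O
ply 4, X at OX/XO/X./O. | (2,1)=+0→OX/XO/XX/O.*; (3,1)=+0→OX/XO/X./OX
ply 5, O at OX/XO/XX/O. | (3,1)=+0→OX/XO/XX/OO*
ply 6: OX/XO/XX/OO is terminal +0 (X); from OX/X./../.. depth 7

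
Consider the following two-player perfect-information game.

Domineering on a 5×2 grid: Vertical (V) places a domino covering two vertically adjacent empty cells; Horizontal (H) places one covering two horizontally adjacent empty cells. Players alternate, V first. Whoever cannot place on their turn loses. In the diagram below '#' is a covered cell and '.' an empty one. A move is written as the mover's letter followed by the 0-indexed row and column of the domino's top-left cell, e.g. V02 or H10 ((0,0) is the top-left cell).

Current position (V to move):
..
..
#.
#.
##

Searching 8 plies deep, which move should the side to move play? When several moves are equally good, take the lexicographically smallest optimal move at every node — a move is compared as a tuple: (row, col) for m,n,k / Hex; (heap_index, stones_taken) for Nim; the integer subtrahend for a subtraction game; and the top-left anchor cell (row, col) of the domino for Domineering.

ply 1, V at ../../#./#./## | V00=+1→#./#./#./#./##*; V01=+1→.#/.#/#./#./##; V11=-1→../.#/##/#./##; V21=-1→../../##/##/##
ply 2: #./#./#./#./## is terminal -1 (H); from ../../#./#./## depth 8

V's best at [../../#./#./##]: V00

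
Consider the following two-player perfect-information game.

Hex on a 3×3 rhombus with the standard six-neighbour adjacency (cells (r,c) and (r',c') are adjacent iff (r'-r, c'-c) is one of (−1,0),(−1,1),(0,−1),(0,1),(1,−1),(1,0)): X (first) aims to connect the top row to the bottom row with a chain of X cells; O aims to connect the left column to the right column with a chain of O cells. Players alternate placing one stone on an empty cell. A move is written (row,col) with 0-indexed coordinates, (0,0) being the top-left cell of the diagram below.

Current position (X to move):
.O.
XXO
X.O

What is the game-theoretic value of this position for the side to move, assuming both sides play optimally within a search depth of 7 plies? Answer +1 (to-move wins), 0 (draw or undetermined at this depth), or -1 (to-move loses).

ply 1, X at .O./XXO/X.O | (0,0)=+1→XO./XXO/X.O*; (0,2)=+1→.OX/XXO/X.O; (2,1)=+1→.O./XXO/XXO
ply 2: XO./XXO/X.O is terminal -1 (O); from .O./XXO/X.O depth 7

value(.O./XXO/X.O, X) = +1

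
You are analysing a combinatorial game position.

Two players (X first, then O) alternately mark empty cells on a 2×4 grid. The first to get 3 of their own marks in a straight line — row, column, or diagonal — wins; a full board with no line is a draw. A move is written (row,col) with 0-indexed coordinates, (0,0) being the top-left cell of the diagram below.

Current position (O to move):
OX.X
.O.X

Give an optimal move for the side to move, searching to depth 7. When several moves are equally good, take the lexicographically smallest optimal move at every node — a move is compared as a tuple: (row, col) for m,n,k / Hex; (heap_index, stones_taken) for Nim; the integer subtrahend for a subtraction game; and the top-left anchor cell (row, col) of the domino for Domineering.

p1 O@[OX.X/.O.X]: (0,2)[OXOX/.O.X]+0* (1,0)[OX.X/OO.X]-1 (1,2)[OX.X/.OOX]-1
p2 X@[OXOX/.O.X]: (1,0)[OXOX/XO.X]+0* (1,2)[OXOX/.OXX]+0
p3 O@[OXOX/XO.X]: (1,2)[OXOX/XOOX]+0*
p4 X@[OXOX/XOOX] terminal +0; root [OX.X/.O.X] d7

O's best at [OX.X/.O.X]: (0,2)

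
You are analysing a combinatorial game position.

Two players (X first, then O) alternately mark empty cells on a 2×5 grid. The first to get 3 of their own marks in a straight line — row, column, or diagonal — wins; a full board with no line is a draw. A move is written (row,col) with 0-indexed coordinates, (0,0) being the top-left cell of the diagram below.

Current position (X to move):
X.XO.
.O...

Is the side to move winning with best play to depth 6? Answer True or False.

X winning at [X.XO./.O...]: True

p1 X@[X.XO./.O...]: (0,1)[XXXO./.O...]+1* (0,4)[X.XOX/.O...]+0 (1,0)[X.XO./XO...]+0 (1,2)[X.XO./.OX..]+0 (1,3)[X.XO./.O.X.]+0 (1,4)[X.XO./.O..X]+0
p2 O@[XXXO./.O...] terminal -1; root [X.XO./.O...] d6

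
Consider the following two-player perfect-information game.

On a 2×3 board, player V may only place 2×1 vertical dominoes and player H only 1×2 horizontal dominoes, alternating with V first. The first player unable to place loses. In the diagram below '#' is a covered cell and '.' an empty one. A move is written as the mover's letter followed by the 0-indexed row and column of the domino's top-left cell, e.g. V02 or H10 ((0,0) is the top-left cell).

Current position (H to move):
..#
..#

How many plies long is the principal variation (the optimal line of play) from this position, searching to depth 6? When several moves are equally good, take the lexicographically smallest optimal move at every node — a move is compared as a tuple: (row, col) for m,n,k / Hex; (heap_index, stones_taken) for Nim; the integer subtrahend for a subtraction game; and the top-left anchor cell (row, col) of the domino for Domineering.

PV length from [..#/..#]: 1 ply

p1 H@[..#/..#]: H00[###/..#]+1* H10[..#/###]+1
p2 V@[###/..#] terminal -1; root [..#/..#] d6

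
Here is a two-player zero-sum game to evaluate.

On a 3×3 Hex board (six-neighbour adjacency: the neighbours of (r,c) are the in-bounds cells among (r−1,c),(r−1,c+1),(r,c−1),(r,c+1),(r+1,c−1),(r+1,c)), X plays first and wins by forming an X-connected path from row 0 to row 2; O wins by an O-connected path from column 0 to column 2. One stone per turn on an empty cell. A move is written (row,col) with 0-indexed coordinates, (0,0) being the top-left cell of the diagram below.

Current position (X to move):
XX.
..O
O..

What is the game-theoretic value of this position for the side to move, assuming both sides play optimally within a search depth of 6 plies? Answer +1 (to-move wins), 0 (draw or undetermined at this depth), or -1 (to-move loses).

ply 1, X at XX./..O/O.. | (0,2)=-1→XXX/..O/O..*; (1,0)=-1→XX./X.O/O..; (1,1)=-1→XX./.XO/O..; (2,1)=-1→XX./..O/OX.; (2,2)=-1→XX./..O/O.X
ply 2, O at XXX/..O/O.. | (1,0)=+1→XXX/O.O/O..*; (1,1)=+1→XXX/.OO/O..; (2,1)=+1→XXX/..O/OO.; (2,2)=+1→XXX/..O/O.O
ply 3, X at XXX/O.O/O.. | (1,1)=-1→XXX/OXO/O..*; (2,1)=-1→XXX/O.O/OX.; (2,2)=-1→XXX/O.O/O.X
ply 4, O at XXX/OXO/O.. | (2,1)=+1→XXX/OXO/OO.*; (2,2)=-1→XXX/OXO/O.O
ply 5: XXX/OXO/OO. is terminal -1 (X); from XX./..O/O.. depth 6

value(XX./..O/O.., X) = -1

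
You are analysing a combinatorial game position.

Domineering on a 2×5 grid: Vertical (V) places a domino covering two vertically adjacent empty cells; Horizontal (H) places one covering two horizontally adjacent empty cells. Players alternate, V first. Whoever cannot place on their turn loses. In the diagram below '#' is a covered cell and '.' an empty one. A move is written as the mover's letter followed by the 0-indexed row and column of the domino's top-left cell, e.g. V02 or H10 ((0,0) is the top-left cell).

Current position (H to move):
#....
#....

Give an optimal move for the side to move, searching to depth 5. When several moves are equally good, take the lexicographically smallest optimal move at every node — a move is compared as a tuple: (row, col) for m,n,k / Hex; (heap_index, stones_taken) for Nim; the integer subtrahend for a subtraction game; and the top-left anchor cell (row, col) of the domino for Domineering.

p1 H@[#..../#....]: H01[###../#....]-1 H02[#.##./#....]+1* H03[#..##/#....]-1 H11[#..../###..]-1 H12[#..../#.##.]+1 H13[#..../#..##]-1
p2 V@[#.##./#....]: V01[####./##...]-1* V04[#.###/#...#]-1
p3 H@[####./##...]: H12[####./####.]-1 H13[####./##.##]+1*
p4 V@[####./##.##] terminal -1; root [#..../#....] d5

H's best at [#..../#....]: H02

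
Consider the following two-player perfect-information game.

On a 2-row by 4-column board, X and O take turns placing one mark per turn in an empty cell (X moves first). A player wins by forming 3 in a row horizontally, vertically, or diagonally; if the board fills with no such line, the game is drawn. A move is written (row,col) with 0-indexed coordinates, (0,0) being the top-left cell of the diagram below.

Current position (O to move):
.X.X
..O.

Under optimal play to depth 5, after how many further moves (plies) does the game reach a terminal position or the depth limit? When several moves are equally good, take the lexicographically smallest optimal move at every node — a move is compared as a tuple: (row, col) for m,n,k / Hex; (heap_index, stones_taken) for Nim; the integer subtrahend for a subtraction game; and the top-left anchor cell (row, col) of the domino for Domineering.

ply 1, O at .X.X/..O. | (0,0)=-1→OX.X/..O.; (0,2)=+0→.XOX/..O.*; (1,0)=-1→.X.X/O.O.; (1,1)=-1→.X.X/.OO.; (1,3)=-1→.X.X/..OO
ply 2, X at .XOX/..O. | (0,0)=-1→XXOX/..O.; (1,0)=+0→.XOX/X.O.*; (1,1)=+0→.XOX/.XO.; (1,3)=+0→.XOX/..OX
ply 3, O at .XOX/X.O. | (0,0)=+0→OXOX/X.O.*; (1,1)=+0→.XOX/XOO.; (1,3)=+0→.XOX/X.OO
ply 4, X at OXOX/X.O. | (1,1)=+0→OXOX/XXO.*; (1,3)=+0→OXOX/X.OX
ply 5, O at OXOX/XXO. | (1,3)=+0→OXOX/XXOO*
ply 6: OXOX/XXOO is terminal +0 (X); from .X.X/..O. depth 5

PV length from [.X.X/..O.]: 5 plies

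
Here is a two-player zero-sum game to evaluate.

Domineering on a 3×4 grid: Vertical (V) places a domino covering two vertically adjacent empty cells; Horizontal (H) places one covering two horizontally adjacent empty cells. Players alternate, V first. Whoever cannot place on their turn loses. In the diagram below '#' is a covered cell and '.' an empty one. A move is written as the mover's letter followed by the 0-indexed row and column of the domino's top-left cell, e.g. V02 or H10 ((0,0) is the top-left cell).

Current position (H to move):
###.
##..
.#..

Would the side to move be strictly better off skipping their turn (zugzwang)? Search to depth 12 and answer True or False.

ply 1, H at ###./##../.#.. | H12=+1→###./####/.#..*; H22=-1→###./##../.###
ply 2: ###./####/.#.. is terminal -1 (V); from ###./##../.#.. depth 12
if H skipped the turn, V would face:
~ ply 1, V at ###./##../.#.. | V03=-1→####/##.#/.#..; V12=+1→###./###./.##.*; V13=+1→###./##.#/.#.#
~ ply 2: ###./###./.##. is terminal -1 (H); from ###./##../.#.. depth 12
compare (H): move=+1 vs pass=-1

zugzwang(###./##../.#.., H) = False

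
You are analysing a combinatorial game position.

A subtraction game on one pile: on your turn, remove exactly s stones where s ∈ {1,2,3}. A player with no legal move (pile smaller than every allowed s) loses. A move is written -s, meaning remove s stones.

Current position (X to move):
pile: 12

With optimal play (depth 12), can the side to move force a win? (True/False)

X winning at [12]: False

p1 X@[12]: -1[11]-1* -2[10]-1 -3[9]-1
p2 O@[11]: -1[10]-1 -2[9]-1 -3[8]+1*
p3 X@[8]: -1[7]-1* -2[6]-1 -3[5]-1
p4 O@[7]: -1[6]-1 -2[5]-1 -3[4]+1*
p5 X@[4]: -1[3]-1* -2[2]-1 -3[1]-1
p6 O@[3]: -1[2]-1 -2[1]-1 -3[0]+1*
p7 X@[0] terminal -1; root [12] d12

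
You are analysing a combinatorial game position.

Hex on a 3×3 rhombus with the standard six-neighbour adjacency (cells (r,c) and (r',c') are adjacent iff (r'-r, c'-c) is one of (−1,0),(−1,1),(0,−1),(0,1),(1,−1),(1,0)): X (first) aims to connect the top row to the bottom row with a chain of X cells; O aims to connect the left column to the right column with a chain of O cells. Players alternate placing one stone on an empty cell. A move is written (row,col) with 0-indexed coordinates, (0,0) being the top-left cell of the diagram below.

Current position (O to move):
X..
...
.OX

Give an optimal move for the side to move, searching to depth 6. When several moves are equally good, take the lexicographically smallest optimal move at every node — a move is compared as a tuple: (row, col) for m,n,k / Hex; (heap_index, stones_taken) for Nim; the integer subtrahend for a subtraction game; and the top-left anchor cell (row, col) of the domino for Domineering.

[X../.../.OX] O move#1: (0,1):-1/XO./.../.OX, (0,2):-1/X.O/.../.OX, (1,0):-1/X../O../.OX, (1,1):+1/X../.O./.OX*, (1,2):-1/X../..O/.OX, (2,0):-1/X../.../OOX
[X../.O./.OX] X move#2: (0,1):-1/XX./.O./.OX*, (0,2):-1/X.X/.O./.OX, (1,0):-1/X../XO./.OX, (1,2):-1/X../.OX/.OX, (2,0):-1/X../.O./XOX
[XX./.O./.OX] O move#3: (0,2):+1/XXO/.O./.OX*, (1,0):+1/XX./OO./.OX, (1,2):+1/XX./.OO/.OX, (2,0):+1/XX./.O./OOX
[XXO/.O./.OX] X move#4: (1,0):-1/XXO/XO./.OX*, (1,2):-1/XXO/.OX/.OX, (2,0):-1/XXO/.O./XOX
[XXO/XO./.OX] O move#5: (1,2):-1/XXO/XOO/.OX, (2,0):+1/XXO/XO./OOX*
[XXO/XO./OOX] end (terminal -1, X#6); searched X../.../.OX to 6

O's best at [X../.../.OX]: (1,1)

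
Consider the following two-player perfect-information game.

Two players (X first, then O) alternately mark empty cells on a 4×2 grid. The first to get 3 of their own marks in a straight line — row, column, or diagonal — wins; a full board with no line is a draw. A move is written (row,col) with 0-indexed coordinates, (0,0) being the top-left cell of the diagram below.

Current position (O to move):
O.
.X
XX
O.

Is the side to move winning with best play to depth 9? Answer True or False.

O winning at [O./.X/XX/O.]: False

ply 1, O at O./.X/XX/O. | (0,1)=-1→OO/.X/XX/O.*; (1,0)=-1→O./OX/XX/O.; (3,1)=-1→O./.X/XX/OO
ply 2, X at OO/.X/XX/O. | (1,0)=+0→OO/XX/XX/O.; (3,1)=+1→OO/.X/XX/OX*
ply 3: OO/.X/XX/OX is terminal -1 (O); from O./.X/XX/O. depth 9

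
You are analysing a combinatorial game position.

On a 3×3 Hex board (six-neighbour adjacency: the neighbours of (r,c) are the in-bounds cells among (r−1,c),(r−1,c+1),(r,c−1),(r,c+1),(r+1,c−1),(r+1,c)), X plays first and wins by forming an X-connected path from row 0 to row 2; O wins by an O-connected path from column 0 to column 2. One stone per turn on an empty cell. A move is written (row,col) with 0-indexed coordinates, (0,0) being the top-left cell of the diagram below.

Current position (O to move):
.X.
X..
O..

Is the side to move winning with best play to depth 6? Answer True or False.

[.X./X../O..] O move#1: (0,0):-1/OX./X../O.., (0,2):+1/.XO/X../O..*, (1,1):+1/.X./XO./O.., (1,2):+1/.X./X.O/O.., (2,1):+1/.X./X../OO., (2,2):+1/.X./X../O.O
[.XO/X../O..] X move#2: (0,0):-1/XXO/X../O..*, (1,1):-1/.XO/XX./O.., (1,2):-1/.XO/X.X/O.., (2,1):-1/.XO/X../OX., (2,2):-1/.XO/X../O.X
[XXO/X../O..] O move#3: (1,1):+1/XXO/XO./O..*, (1,2):+1/XXO/X.O/O.., (2,1):+1/XXO/X../OO., (2,2):+1/XXO/X../O.O
[XXO/XO./O..] end (terminal -1, X#4); searched .X./X../O.. to 6

O winning at [.X./X../O..]: True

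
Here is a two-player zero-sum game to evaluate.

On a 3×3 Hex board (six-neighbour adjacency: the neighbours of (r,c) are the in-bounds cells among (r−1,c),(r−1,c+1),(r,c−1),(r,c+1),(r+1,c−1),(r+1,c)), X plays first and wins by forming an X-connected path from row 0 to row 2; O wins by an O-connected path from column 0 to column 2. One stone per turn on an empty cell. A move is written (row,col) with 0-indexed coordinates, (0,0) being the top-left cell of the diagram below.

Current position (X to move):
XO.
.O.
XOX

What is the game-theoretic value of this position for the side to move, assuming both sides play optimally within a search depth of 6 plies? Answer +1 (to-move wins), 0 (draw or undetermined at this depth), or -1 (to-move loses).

value(XO./.O./XOX, X) = +1

ply 1, X at XO./.O./XOX | (0,2)=+1→XOX/.O./XOX*; (1,0)=+1→XO./XO./XOX; (1,2)=+1→XO./.OX/XOX
ply 2, O at XOX/.O./XOX | (1,0)=-1→XOX/OO./XOX*; (1,2)=-1→XOX/.OO/XOX
ply 3, X at XOX/OO./XOX | (1,2)=+1→XOX/OOX/XOX*
ply 4: XOX/OOX/XOX is terminal -1 (O); from XO./.O./XOX depth 6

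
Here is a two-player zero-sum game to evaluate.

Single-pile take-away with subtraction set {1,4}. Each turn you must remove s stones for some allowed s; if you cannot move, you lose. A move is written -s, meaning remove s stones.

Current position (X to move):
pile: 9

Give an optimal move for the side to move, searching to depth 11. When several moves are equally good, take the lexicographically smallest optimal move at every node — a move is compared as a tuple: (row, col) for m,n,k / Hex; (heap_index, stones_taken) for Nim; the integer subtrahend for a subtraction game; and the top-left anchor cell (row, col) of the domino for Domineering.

X's best at [9]: -4

[9] X move#1: -1:-1/8, -4:+1/5*
[5] O move#2: -1:-1/4*, -4:-1/1
[4] X move#3: -1:-1/3, -4:+1/0*
[0] end (terminal -1, O#4); searched 9 to 11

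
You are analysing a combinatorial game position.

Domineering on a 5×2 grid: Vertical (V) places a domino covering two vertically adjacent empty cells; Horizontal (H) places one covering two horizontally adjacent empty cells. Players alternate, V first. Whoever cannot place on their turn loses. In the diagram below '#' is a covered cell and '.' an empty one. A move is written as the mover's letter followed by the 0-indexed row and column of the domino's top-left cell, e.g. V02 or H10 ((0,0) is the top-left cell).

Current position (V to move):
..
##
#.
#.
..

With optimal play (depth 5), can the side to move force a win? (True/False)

ply 1, V at ../##/#./#./.. | V21=-1→../##/##/##/..*; V31=-1→../##/#./##/.#
ply 2, H at ../##/##/##/.. | H00=+1→##/##/##/##/..*; H40=+1→../##/##/##/##
ply 3: ##/##/##/##/.. is terminal -1 (V); from ../##/#./#./.. depth 5

V winning at [../##/#./#./..]: False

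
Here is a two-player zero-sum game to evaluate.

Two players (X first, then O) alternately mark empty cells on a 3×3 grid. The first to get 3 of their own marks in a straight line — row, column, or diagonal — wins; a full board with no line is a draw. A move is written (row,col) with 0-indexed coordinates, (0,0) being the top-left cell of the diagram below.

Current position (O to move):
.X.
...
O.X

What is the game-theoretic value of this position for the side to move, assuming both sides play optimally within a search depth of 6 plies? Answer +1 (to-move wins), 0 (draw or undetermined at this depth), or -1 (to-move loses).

[.X./.../O.X] O move#1: (0,0):+0/OX./.../O.X*, (0,2):-1/.XO/.../O.X, (1,0):-1/.X./O../O.X, (1,1):-1/.X./.O./O.X, (1,2):-1/.X./..O/O.X, (2,1):-1/.X./.../OOX
[OX./.../O.X] X move#2: (0,2):-1/OXX/.../O.X, (1,0):+0/OX./X../O.X*, (1,1):-1/OX./.X./O.X, (1,2):-1/OX./..X/O.X, (2,1):-1/OX./.../OXX
[OX./X../O.X] O move#3: (0,2):-1/OXO/X../O.X, (1,1):+0/OX./XO./O.X*, (1,2):+0/OX./X.O/O.X, (2,1):-1/OX./X../OOX
[OX./XO./O.X] X move#4: (0,2):+0/OXX/XO./O.X*, (1,2):-1/OX./XOX/O.X, (2,1):-1/OX./XO./OXX
[OXX/XO./O.X] O move#5: (1,2):+0/OXX/XOO/O.X*, (2,1):-1/OXX/XO./OOX
[OXX/XOO/O.X] X move#6: (2,1):+0/OXX/XOO/OXX*
[OXX/XOO/OXX] end (terminal +0, O#7); searched .X./.../O.X to 6

value(.X./.../O.X, O) = 0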